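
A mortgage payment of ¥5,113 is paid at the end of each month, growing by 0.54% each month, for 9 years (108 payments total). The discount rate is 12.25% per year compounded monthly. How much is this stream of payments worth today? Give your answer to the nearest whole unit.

¥428,180

Periodic rate r = 0.1225/12 per month; n is counted in months.
Growing ordinary annuity: PV = PMT₁ × [1 − ((1+g)/(1+r))^n] / (r − g) = 5,113 × [1 − ((1+0.0054)/(1+r))^108] / (r − 0.0054) = ¥428,180.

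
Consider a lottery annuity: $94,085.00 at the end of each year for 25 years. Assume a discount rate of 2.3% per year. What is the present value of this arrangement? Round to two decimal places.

$1,773,781.94

This is an ordinary annuity: 25 payments of $94,085.00 at the end of each year.
Periodic rate r = 0.023 per year.
PV = PMT × [(1 − (1+r)^−n)/r] = 94,085 × [1 − (1+r)^−25] / r = $1,773,781.94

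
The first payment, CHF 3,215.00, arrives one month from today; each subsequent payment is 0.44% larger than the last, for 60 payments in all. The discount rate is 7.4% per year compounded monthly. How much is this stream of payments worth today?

Periodic rate r = 0.074/12 per month; n is counted in months.
Growing ordinary annuity: PV = PMT₁ × [1 − ((1+g)/(1+r))^n] / (r − g) = 3,215 × [1 − ((1+0.0044)/(1+r))^60] / (r − 0.0044) = CHF 182,116.12.

CHF 182,116.12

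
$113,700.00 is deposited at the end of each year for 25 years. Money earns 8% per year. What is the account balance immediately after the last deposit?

$8,312,145.37

This is an ordinary annuity: 25 deposits of $113,700.00 at the end of each year.
Periodic rate r = 0.08 per year.
FV = PMT × [((1+r)^n − 1)/r] = 113,700 × [(1+r)^25 − 1] / r = $8,312,145.37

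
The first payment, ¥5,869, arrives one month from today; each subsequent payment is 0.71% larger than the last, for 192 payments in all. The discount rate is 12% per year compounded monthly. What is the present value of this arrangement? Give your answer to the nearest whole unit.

¥858,592

Periodic rate r = 0.12/12 per month; n is counted in months.
Growing ordinary annuity: PV = PMT₁ × [1 − ((1+g)/(1+r))^n] / (r − g) = 5,869 × [1 − ((1+0.0071)/(1+r))^192] / (r − 0.0071) = ¥858,592.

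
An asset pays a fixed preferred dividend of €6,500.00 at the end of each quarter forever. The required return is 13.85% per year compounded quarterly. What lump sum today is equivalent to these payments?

€187,725.63

Periodic rate r = 0.1385/4 per quarter.
Level perpetuity: PV = PMT / r = 6,500 / (0.1385/4) = €187,725.63.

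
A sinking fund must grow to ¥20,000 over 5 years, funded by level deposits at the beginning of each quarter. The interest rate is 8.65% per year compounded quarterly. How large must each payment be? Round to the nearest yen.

¥793

Level annuity due; solve FV = PMT × [((1+r)^n − 1)/r] × (1+r) for PMT.
Periodic rate r = 0.0865/4 per quarter; n is counted in quarters.
With n = 20: PMT = 20,000 / ([((1+r)^n − 1)/r] × (1+r)) = ¥793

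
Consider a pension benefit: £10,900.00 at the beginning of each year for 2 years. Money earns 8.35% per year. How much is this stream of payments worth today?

£20,959.99

This is an annuity due: 2 payments of £10,900.00 at the beginning of each year.
Periodic rate r = 0.0835 per year.
PV = PMT × [(1 − (1+r)^−n)/r] × (1+r) = 10,900 × [1 − (1+r)^−2] / r × (1+r) = £20,959.99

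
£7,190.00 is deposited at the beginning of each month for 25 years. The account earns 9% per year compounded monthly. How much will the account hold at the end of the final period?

This is an annuity due: 300 deposits of £7,190.00 at the beginning of each month.
Periodic rate r = 0.09/12 per month; n is counted in months.
FV = PMT × [((1+r)^n − 1)/r] × (1+r) = 7,190 × [(1+r)^300 − 1] / r × (1+r) = £8,121,323.23

£8,121,323.23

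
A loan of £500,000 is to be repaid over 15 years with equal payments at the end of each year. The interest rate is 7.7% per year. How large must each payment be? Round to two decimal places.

Level ordinary annuity; solve PV = PMT × [(1 − (1+r)^−n)/r] for PMT.
Periodic rate r = 0.077 per year.
With n = 15: PMT = 500,000 / ([(1 − (1+r)^−n)/r]) = £57,349.13

£57,349.13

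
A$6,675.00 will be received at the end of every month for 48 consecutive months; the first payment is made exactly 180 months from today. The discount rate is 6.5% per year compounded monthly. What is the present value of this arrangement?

Ordinary annuity of 48 payments, first payment at period 180.
Periodic rate r = 0.065/12 per month; n is counted in months.
The ordinary-annuity PV formula values the stream one period before the first payment (period 179); discount that back 179 periods:
PV₀ = 6,675 × [1 − (1+r)^−48] / r × (1+r)^−179 = A$107,023.87

A$107,023.87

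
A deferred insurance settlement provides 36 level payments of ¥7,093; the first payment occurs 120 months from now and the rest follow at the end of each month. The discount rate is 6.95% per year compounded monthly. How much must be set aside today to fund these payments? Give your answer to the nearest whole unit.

¥115,627

Ordinary annuity of 36 payments, first payment at period 120.
Periodic rate r = 0.0695/12 per month; n is counted in months.
The ordinary-annuity PV formula values the stream one period before the first payment (period 119); discount that back 119 periods:
PV₀ = 7,093 × [1 − (1+r)^−36] / r × (1+r)^−119 = ¥115,627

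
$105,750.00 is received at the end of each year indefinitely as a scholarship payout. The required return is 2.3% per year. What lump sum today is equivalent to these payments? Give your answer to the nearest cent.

Periodic rate r = 0.023 per year.
Level perpetuity: PV = PMT / r = 105,750 / (0.023) = $4,597,826.09.

$4,597,826.09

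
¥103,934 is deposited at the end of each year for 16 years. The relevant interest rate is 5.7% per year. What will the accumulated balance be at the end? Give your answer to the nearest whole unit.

¥2,603,322

This is an ordinary annuity: 16 deposits of ¥103,934 at the end of each year.
Periodic rate r = 0.057 per year.
FV = PMT × [((1+r)^n − 1)/r] = 103,934 × [(1+r)^16 − 1] / r = ¥2,603,322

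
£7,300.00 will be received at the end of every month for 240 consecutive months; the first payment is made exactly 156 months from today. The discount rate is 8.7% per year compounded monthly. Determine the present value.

Ordinary annuity of 240 payments, first payment at period 156.
Periodic rate r = 0.087/12 per month; n is counted in months.
The ordinary-annuity PV formula values the stream one period before the first payment (period 155); discount that back 155 periods:
PV₀ = 7,300 × [1 − (1+r)^−240] / r × (1+r)^−155 = £270,585.43

£270,585.43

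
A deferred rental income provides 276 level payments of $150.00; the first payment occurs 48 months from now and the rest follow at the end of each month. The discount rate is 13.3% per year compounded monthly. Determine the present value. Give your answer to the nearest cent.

$7,677.04

Ordinary annuity of 276 payments, first payment at period 48.
Periodic rate r = 0.133/12 per month; n is counted in months.
The ordinary-annuity PV formula values the stream one period before the first payment (period 47); discount that back 47 periods:
PV₀ = 150 × [1 − (1+r)^−276] / r × (1+r)^−47 = $7,677.04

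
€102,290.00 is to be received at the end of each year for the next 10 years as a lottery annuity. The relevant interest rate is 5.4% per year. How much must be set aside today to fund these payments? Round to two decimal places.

€774,735.51

This is an ordinary annuity: 10 payments of €102,290.00 at the end of each year.
Periodic rate r = 0.054 per year.
PV = PMT × [(1 − (1+r)^−n)/r] = 102,290 × [1 − (1+r)^−10] / r = €774,735.51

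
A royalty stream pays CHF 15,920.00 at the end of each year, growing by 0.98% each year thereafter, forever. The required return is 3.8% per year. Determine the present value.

CHF 564,539.01

Periodic rate r = 0.038 per year.
Growing perpetuity (Gordon): PV = PMT₁ / (r − g) = 15,920 / (r − 0.0098) = CHF 564,539.01.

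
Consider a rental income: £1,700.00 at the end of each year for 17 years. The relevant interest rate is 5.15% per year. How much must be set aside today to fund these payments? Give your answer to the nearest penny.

£18,952.99

This is an ordinary annuity: 17 payments of £1,700.00 at the end of each year.
Periodic rate r = 0.0515 per year.
PV = PMT × [(1 − (1+r)^−n)/r] = 1,700 × [1 − (1+r)^−17] / r = £18,952.99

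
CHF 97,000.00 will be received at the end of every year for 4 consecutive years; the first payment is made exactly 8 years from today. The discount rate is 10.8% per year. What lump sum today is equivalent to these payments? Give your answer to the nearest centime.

CHF 147,419.41

Ordinary annuity of 4 payments, first payment at period 8.
Periodic rate r = 0.108 per year.
The ordinary-annuity PV formula values the stream one period before the first payment (period 7); discount that back 7 periods:
PV₀ = 97,000 × [1 − (1+r)^−4] / r × (1+r)^−7 = CHF 147,419.41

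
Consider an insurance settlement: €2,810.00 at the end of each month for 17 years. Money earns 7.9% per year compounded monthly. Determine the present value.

This is an ordinary annuity: 204 payments of €2,810.00 at the end of each month.
Periodic rate r = 0.079/12 per month; n is counted in months.
PV = PMT × [(1 − (1+r)^−n)/r] = 2,810 × [1 − (1+r)^−204] / r = €314,913.69

€314,913.69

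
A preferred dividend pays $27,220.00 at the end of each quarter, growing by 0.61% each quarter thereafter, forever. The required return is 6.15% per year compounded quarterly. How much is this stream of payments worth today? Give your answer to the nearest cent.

Periodic rate r = 0.0615/4 per quarter.
Growing perpetuity (Gordon): PV = PMT₁ / (r − g) = 27,220 / (r − 0.0061) = $2,934,770.89.

$2,934,770.89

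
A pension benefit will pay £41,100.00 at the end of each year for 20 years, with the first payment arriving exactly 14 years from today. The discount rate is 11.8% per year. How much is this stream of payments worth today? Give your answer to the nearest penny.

£72,921.24

Ordinary annuity of 20 payments, first payment at period 14.
Periodic rate r = 0.118 per year.
The ordinary-annuity PV formula values the stream one period before the first payment (period 13); discount that back 13 periods:
PV₀ = 41,100 × [1 − (1+r)^−20] / r × (1+r)^−13 = £72,921.24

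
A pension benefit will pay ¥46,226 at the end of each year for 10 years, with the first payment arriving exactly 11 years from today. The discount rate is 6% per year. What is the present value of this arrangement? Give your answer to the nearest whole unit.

Ordinary annuity of 10 payments, first payment at period 11.
Periodic rate r = 0.06 per year.
The ordinary-annuity PV formula values the stream one period before the first payment (period 10); discount that back 10 periods:
PV₀ = 46,226 × [1 − (1+r)^−10] / r × (1+r)^−10 = ¥189,981

¥189,981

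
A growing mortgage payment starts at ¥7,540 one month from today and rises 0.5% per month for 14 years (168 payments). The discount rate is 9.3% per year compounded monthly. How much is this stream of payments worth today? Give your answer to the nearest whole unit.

Periodic rate r = 0.093/12 per month; n is counted in months.
Growing ordinary annuity: PV = PMT₁ × [1 − ((1+g)/(1+r))^n] / (r − g) = 7,540 × [1 − ((1+0.005)/(1+r))^168] / (r − 0.005) = ¥1,009,349.

¥1,009,349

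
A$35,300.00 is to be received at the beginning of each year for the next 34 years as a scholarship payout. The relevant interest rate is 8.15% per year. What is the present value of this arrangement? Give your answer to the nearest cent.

This is an annuity due: 34 payments of A$35,300.00 at the beginning of each year.
Periodic rate r = 0.0815 per year.
PV = PMT × [(1 − (1+r)^−n)/r] × (1+r) = 35,300 × [1 − (1+r)^−34] / r × (1+r) = A$435,789.46

A$435,789.46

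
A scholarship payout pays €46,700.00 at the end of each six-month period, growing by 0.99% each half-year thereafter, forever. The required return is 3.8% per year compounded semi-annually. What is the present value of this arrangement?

€5,131,868.13

Periodic rate r = 0.038/2 per half-year.
Growing perpetuity (Gordon): PV = PMT₁ / (r − g) = 46,700 / (r − 0.0099) = €5,131,868.13.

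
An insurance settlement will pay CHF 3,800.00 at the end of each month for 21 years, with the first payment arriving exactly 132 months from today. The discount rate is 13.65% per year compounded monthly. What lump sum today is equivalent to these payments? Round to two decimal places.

Ordinary annuity of 252 payments, first payment at period 132.
Periodic rate r = 0.1365/12 per month; n is counted in months.
The ordinary-annuity PV formula values the stream one period before the first payment (period 131); discount that back 131 periods:
PV₀ = 3,800 × [1 − (1+r)^−252] / r × (1+r)^−131 = CHF 71,525.90

CHF 71,525.90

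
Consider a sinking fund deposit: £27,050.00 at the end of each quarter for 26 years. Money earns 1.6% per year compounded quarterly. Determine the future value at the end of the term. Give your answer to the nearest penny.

£3,480,175.41

This is an ordinary annuity: 104 deposits of £27,050.00 at the end of each quarter.
Periodic rate r = 0.016/4 per quarter; n is counted in quarters.
FV = PMT × [((1+r)^n − 1)/r] = 27,050 × [(1+r)^104 − 1] / r = £3,480,175.41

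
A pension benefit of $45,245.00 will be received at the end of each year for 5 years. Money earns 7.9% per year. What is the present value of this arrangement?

This is an ordinary annuity: 5 payments of $45,245.00 at the end of each year.
Periodic rate r = 0.079 per year.
PV = PMT × [(1 − (1+r)^−n)/r] = 45,245 × [1 − (1+r)^−5] / r = $181,127.29

$181,127.29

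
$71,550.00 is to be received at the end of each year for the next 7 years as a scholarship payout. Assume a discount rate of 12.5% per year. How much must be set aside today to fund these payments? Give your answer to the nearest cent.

This is an ordinary annuity: 7 payments of $71,550.00 at the end of each year.
Periodic rate r = 0.125 per year.
PV = PMT × [(1 − (1+r)^−n)/r] = 71,550 × [1 − (1+r)^−7] / r = $321,424.13

$321,424.13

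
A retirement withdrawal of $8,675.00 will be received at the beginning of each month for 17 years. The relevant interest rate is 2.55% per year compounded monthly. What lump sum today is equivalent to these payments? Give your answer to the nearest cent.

$1,437,855.13

This is an annuity due: 204 payments of $8,675.00 at the beginning of each month.
Periodic rate r = 0.0255/12 per month; n is counted in months.
PV = PMT × [(1 − (1+r)^−n)/r] × (1+r) = 8,675 × [1 − (1+r)^−204] / r × (1+r) = $1,437,855.13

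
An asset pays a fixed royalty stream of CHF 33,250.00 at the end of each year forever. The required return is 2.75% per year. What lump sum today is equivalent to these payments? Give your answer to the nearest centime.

Periodic rate r = 0.0275 per year.
Level perpetuity: PV = PMT / r = 33,250 / (0.0275) = CHF 1,209,090.91.

CHF 1,209,090.91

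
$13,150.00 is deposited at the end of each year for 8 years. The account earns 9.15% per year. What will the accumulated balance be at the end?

$145,814.83

This is an ordinary annuity: 8 deposits of $13,150.00 at the end of each year.
Periodic rate r = 0.0915 per year.
FV = PMT × [((1+r)^n − 1)/r] = 13,150 × [(1+r)^8 − 1] / r = $145,814.83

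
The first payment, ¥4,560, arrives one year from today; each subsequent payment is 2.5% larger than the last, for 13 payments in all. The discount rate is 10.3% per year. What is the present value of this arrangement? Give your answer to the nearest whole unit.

¥35,930

Periodic rate r = 0.103 per year.
Growing ordinary annuity: PV = PMT₁ × [1 − ((1+g)/(1+r))^n] / (r − g) = 4,560 × [1 − ((1+0.025)/(1+r))^13] / (r − 0.025) = ¥35,930.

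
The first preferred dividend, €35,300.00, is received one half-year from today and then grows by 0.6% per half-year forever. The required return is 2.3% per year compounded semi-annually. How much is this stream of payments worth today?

Periodic rate r = 0.023/2 per half-year.
Growing perpetuity (Gordon): PV = PMT₁ / (r − g) = 35,300 / (r − 0.006) = €6,418,181.82.

€6,418,181.82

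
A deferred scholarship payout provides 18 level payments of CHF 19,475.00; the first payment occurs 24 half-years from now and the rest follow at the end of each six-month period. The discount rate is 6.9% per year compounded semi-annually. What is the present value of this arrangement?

Ordinary annuity of 18 payments, first payment at period 24.
Periodic rate r = 0.069/2 per half-year; n is counted in half-years.
The ordinary-annuity PV formula values the stream one period before the first payment (period 23); discount that back 23 periods:
PV₀ = 19,475 × [1 − (1+r)^−18] / r × (1+r)^−23 = CHF 118,225.80

CHF 118,225.80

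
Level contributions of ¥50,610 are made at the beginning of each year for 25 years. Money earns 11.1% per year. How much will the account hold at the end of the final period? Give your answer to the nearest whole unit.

¥6,531,924

This is an annuity due: 25 deposits of ¥50,610 at the beginning of each year.
Periodic rate r = 0.111 per year.
FV = PMT × [((1+r)^n − 1)/r] × (1+r) = 50,610 × [(1+r)^25 − 1] / r × (1+r) = ¥6,531,924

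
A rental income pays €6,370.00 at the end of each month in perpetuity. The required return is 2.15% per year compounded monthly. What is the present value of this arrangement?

€3,555,348.84

Periodic rate r = 0.0215/12 per month.
Level perpetuity: PV = PMT / r = 6,370 / (0.0215/12) = €3,555,348.84.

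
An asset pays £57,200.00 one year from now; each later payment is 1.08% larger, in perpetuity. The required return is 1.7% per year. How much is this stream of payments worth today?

Periodic rate r = 0.017 per year.
Growing perpetuity (Gordon): PV = PMT₁ / (r − g) = 57,200 / (r − 0.0108) = £9,225,806.45.

£9,225,806.45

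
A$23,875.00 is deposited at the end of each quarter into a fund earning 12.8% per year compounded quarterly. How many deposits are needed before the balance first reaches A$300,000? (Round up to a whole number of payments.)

11 payments

Periodic rate r = 0.128/4 per quarter; n is counted in quarters.
Ordinary annuity FV: 300,000 = 23,875 × [((1+r)^n − 1)/r].
(1+r)^n = 1 + 300,000 × r / 23,875, so n = ln(1 + 300,000·r/23,875) / ln(1+r) = 10.73.
Round up to a whole number of payments: n = 11.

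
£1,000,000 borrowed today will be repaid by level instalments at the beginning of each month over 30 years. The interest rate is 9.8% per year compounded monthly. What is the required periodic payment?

£8,558.39

Level annuity due; solve PV = PMT × [(1 − (1+r)^−n)/r] × (1+r) for PMT.
Periodic rate r = 0.098/12 per month; n is counted in months.
With n = 360: PMT = 1,000,000 / ([(1 − (1+r)^−n)/r] × (1+r)) = £8,558.39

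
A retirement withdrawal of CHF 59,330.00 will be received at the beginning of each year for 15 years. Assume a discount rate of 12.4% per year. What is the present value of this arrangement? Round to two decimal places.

CHF 444,660.30

This is an annuity due: 15 payments of CHF 59,330.00 at the beginning of each year.
Periodic rate r = 0.124 per year.
PV = PMT × [(1 − (1+r)^−n)/r] × (1+r) = 59,330 × [1 − (1+r)^−15] / r × (1+r) = CHF 444,660.30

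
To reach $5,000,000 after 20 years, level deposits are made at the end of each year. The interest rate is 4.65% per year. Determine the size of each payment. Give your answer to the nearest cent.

Level ordinary annuity; solve FV = PMT × [((1+r)^n − 1)/r] for PMT.
Periodic rate r = 0.0465 per year.
With n = 20: PMT = 5,000,000 / ([((1+r)^n − 1)/r]) = $156,892.95

$156,892.95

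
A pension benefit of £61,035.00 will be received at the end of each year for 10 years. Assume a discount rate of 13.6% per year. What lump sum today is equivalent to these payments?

This is an ordinary annuity: 10 payments of £61,035.00 at the end of each year.
Periodic rate r = 0.136 per year.
PV = PMT × [(1 − (1+r)^−n)/r] = 61,035 × [1 − (1+r)^−10] / r = £323,398.55

£323,398.55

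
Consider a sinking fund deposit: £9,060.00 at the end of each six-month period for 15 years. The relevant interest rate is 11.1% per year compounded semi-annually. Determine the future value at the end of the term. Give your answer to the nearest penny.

£662,000.70

This is an ordinary annuity: 30 deposits of £9,060.00 at the end of each six-month period.
Periodic rate r = 0.111/2 per half-year; n is counted in half-years.
FV = PMT × [((1+r)^n − 1)/r] = 9,060 × [(1+r)^30 − 1] / r = £662,000.70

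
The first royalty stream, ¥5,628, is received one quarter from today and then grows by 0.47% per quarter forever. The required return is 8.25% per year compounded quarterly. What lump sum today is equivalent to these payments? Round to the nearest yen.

¥353,407

Periodic rate r = 0.0825/4 per quarter.
Growing perpetuity (Gordon): PV = PMT₁ / (r − g) = 5,628 / (r − 0.0047) = ¥353,407.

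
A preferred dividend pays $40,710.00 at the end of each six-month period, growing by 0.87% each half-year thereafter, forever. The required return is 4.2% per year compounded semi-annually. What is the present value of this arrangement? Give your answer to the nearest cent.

$3,309,756.10

Periodic rate r = 0.042/2 per half-year.
Growing perpetuity (Gordon): PV = PMT₁ / (r − g) = 40,710 / (r − 0.0087) = $3,309,756.10.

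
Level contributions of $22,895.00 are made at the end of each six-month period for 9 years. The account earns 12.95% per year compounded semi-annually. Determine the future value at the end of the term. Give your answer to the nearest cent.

$740,261.23

This is an ordinary annuity: 18 deposits of $22,895.00 at the end of each six-month period.
Periodic rate r = 0.1295/2 per half-year; n is counted in half-years.
FV = PMT × [((1+r)^n − 1)/r] = 22,895 × [(1+r)^18 − 1] / r = $740,261.23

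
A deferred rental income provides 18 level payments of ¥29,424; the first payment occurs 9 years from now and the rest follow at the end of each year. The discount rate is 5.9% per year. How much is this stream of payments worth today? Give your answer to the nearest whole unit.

¥202,924

Ordinary annuity of 18 payments, first payment at period 9.
Periodic rate r = 0.059 per year.
The ordinary-annuity PV formula values the stream one period before the first payment (period 8); discount that back 8 periods:
PV₀ = 29,424 × [1 − (1+r)^−18] / r × (1+r)^−8 = ¥202,924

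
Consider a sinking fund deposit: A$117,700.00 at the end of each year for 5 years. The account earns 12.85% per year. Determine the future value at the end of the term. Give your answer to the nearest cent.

A$760,460.20

This is an ordinary annuity: 5 deposits of A$117,700.00 at the end of each year.
Periodic rate r = 0.1285 per year.
FV = PMT × [((1+r)^n − 1)/r] = 117,700 × [(1+r)^5 − 1] / r = A$760,460.20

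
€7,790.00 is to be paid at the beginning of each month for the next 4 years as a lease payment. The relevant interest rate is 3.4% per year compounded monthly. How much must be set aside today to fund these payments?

This is an annuity due: 48 payments of €7,790.00 at the beginning of each month.
Periodic rate r = 0.034/12 per month; n is counted in months.
PV = PMT × [(1 − (1+r)^−n)/r] × (1+r) = 7,790 × [1 − (1+r)^−48] / r × (1+r) = €350,135.68

€350,135.68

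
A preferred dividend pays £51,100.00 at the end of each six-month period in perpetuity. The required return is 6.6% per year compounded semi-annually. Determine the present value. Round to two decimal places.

£1,548,484.85

Periodic rate r = 0.066/2 per half-year.
Level perpetuity: PV = PMT / r = 51,100 / (0.066/2) = £1,548,484.85.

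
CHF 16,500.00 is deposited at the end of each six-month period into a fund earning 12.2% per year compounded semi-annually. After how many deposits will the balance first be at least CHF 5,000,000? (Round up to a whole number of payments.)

Periodic rate r = 0.122/2 per half-year; n is counted in half-years.
Ordinary annuity FV: 5,000,000 = 16,500 × [((1+r)^n − 1)/r].
(1+r)^n = 1 + 5,000,000 × r / 16,500, so n = ln(1 + 5,000,000·r/16,500) / ln(1+r) = 50.15.
Round up to a whole number of payments: n = 51.

51 payments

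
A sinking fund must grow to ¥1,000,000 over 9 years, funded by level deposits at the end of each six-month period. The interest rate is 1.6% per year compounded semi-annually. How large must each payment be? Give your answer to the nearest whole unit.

Level ordinary annuity; solve FV = PMT × [((1+r)^n − 1)/r] for PMT.
Periodic rate r = 0.016/2 per half-year; n is counted in half-years.
With n = 18: PMT = 1,000,000 / ([((1+r)^n − 1)/r]) = ¥51,873

¥51,873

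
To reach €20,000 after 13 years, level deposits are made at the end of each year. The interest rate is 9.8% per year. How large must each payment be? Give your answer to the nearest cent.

€826.46

Level ordinary annuity; solve FV = PMT × [((1+r)^n − 1)/r] for PMT.
Periodic rate r = 0.098 per year.
With n = 13: PMT = 20,000 / ([((1+r)^n − 1)/r]) = €826.46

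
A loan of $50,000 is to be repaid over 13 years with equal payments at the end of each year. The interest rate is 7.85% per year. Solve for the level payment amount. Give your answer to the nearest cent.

Level ordinary annuity; solve PV = PMT × [(1 − (1+r)^−n)/r] for PMT.
Periodic rate r = 0.0785 per year.
With n = 13: PMT = 50,000 / ([(1 − (1+r)^−n)/r]) = $6,274.00

$6,274.00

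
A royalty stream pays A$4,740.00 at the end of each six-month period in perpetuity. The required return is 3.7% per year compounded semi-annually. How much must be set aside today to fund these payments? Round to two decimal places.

Periodic rate r = 0.037/2 per half-year.
Level perpetuity: PV = PMT / r = 4,740 / (0.037/2) = A$256,216.22.

A$256,216.22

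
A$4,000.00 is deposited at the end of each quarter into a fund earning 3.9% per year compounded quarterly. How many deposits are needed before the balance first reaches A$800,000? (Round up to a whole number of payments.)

112 payments

Periodic rate r = 0.039/4 per quarter; n is counted in quarters.
Ordinary annuity FV: 800,000 = 4,000 × [((1+r)^n − 1)/r].
(1+r)^n = 1 + 800,000 × r / 4,000, so n = ln(1 + 800,000·r/4,000) / ln(1+r) = 111.49.
Round up to a whole number of payments: n = 112.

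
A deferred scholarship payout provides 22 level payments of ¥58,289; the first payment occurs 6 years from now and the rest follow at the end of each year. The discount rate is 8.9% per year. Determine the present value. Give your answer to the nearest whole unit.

¥362,089

Ordinary annuity of 22 payments, first payment at period 6.
Periodic rate r = 0.089 per year.
The ordinary-annuity PV formula values the stream one period before the first payment (period 5); discount that back 5 periods:
PV₀ = 58,289 × [1 − (1+r)^−22] / r × (1+r)^−5 = ¥362,089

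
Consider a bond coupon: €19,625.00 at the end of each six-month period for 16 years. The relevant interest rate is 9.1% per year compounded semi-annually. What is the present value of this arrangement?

This is an ordinary annuity: 32 payments of €19,625.00 at the end of each six-month period.
Periodic rate r = 0.091/2 per half-year; n is counted in half-years.
PV = PMT × [(1 − (1+r)^−n)/r] = 19,625 × [1 − (1+r)^−32] / r = €327,463.28

€327,463.28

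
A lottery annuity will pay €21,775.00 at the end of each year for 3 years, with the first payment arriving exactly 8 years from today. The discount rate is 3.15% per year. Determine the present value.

Ordinary annuity of 3 payments, first payment at period 8.
Periodic rate r = 0.0315 per year.
The ordinary-annuity PV formula values the stream one period before the first payment (period 7); discount that back 7 periods:
PV₀ = 21,775 × [1 − (1+r)^−3] / r × (1+r)^−7 = €49,430.56

€49,430.56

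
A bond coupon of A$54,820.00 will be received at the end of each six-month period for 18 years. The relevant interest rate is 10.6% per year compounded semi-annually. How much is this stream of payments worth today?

This is an ordinary annuity: 36 payments of A$54,820.00 at the end of each six-month period.
Periodic rate r = 0.106/2 per half-year; n is counted in half-years.
PV = PMT × [(1 − (1+r)^−n)/r] = 54,820 × [1 − (1+r)^−36] / r = A$873,185.36

A$873,185.36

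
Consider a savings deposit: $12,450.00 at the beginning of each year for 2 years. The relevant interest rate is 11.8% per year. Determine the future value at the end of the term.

This is an annuity due: 2 deposits of $12,450.00 at the beginning of each year.
Periodic rate r = 0.118 per year.
FV = PMT × [((1+r)^n − 1)/r] × (1+r) = 12,450 × [(1+r)^2 − 1] / r × (1+r) = $29,480.65

$29,480.65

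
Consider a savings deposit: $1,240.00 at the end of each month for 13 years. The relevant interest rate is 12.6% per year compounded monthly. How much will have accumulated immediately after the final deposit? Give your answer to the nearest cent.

$484,322.80

This is an ordinary annuity: 156 deposits of $1,240.00 at the end of each month.
Periodic rate r = 0.126/12 per month; n is counted in months.
FV = PMT × [((1+r)^n − 1)/r] = 1,240 × [(1+r)^156 − 1] / r = $484,322.80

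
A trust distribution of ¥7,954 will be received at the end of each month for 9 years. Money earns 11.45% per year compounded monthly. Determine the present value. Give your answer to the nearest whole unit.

This is an ordinary annuity: 108 payments of ¥7,954 at the end of each month.
Periodic rate r = 0.1145/12 per month; n is counted in months.
PV = PMT × [(1 − (1+r)^−n)/r] = 7,954 × [1 − (1+r)^−108] / r = ¥534,696

¥534,696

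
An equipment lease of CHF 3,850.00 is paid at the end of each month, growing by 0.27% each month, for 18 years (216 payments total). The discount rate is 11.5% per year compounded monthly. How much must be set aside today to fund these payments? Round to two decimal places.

CHF 431,709.92

Periodic rate r = 0.115/12 per month; n is counted in months.
Growing ordinary annuity: PV = PMT₁ × [1 − ((1+g)/(1+r))^n] / (r − g) = 3,850 × [1 − ((1+0.0027)/(1+r))^216] / (r − 0.0027) = CHF 431,709.92.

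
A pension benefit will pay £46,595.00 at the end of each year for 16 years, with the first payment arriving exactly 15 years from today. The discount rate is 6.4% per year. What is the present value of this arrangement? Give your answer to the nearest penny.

Ordinary annuity of 16 payments, first payment at period 15.
Periodic rate r = 0.064 per year.
The ordinary-annuity PV formula values the stream one period before the first payment (period 14); discount that back 14 periods:
PV₀ = 46,595 × [1 − (1+r)^−16] / r × (1+r)^−14 = £192,258.91

£192,258.91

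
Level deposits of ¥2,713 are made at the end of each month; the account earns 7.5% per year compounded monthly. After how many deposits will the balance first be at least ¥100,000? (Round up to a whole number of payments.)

34 payments

Periodic rate r = 0.075/12 per month; n is counted in months.
Ordinary annuity FV: 100,000 = 2,713 × [((1+r)^n − 1)/r].
(1+r)^n = 1 + 100,000 × r / 2,713, so n = ln(1 + 100,000·r/2,713) / ln(1+r) = 33.27.
Round up to a whole number of payments: n = 34.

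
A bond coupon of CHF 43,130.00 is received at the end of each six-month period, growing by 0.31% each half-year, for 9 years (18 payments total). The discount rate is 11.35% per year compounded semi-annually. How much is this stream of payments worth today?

Periodic rate r = 0.1135/2 per half-year; n is counted in half-years.
Growing ordinary annuity: PV = PMT₁ × [1 − ((1+g)/(1+r))^n] / (r − g) = 43,130 × [1 − ((1+0.0031)/(1+r))^18] / (r − 0.0031) = CHF 489,208.09.

CHF 489,208.09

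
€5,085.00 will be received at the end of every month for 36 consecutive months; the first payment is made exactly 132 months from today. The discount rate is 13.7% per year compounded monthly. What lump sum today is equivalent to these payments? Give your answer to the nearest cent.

Ordinary annuity of 36 payments, first payment at period 132.
Periodic rate r = 0.137/12 per month; n is counted in months.
The ordinary-annuity PV formula values the stream one period before the first payment (period 131); discount that back 131 periods:
PV₀ = 5,085 × [1 − (1+r)^−36] / r × (1+r)^−131 = €33,772.12

€33,772.12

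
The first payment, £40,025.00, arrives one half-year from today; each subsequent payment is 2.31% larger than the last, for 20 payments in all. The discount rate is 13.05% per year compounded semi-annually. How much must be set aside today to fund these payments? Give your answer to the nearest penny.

£526,073.91

Periodic rate r = 0.1305/2 per half-year; n is counted in half-years.
Growing ordinary annuity: PV = PMT₁ × [1 − ((1+g)/(1+r))^n] / (r − g) = 40,025 × [1 − ((1+0.0231)/(1+r))^20] / (r − 0.0231) = £526,073.91.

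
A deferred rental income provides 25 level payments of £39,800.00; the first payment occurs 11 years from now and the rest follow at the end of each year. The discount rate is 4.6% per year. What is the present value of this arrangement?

Ordinary annuity of 25 payments, first payment at period 11.
Periodic rate r = 0.046 per year.
The ordinary-annuity PV formula values the stream one period before the first payment (period 10); discount that back 10 periods:
PV₀ = 39,800 × [1 − (1+r)^−25] / r × (1+r)^−10 = £372,560.35

£372,560.35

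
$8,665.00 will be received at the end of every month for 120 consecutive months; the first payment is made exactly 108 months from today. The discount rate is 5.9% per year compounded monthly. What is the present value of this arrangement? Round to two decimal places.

$463,891.49

Ordinary annuity of 120 payments, first payment at period 108.
Periodic rate r = 0.059/12 per month; n is counted in months.
The ordinary-annuity PV formula values the stream one period before the first payment (period 107); discount that back 107 periods:
PV₀ = 8,665 × [1 − (1+r)^−120] / r × (1+r)^−107 = $463,891.49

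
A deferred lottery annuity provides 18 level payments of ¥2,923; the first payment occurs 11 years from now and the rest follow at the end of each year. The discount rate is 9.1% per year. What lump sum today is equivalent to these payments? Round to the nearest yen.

¥10,641

Ordinary annuity of 18 payments, first payment at period 11.
Periodic rate r = 0.091 per year.
The ordinary-annuity PV formula values the stream one period before the first payment (period 10); discount that back 10 periods:
PV₀ = 2,923 × [1 − (1+r)^−18] / r × (1+r)^−10 = ¥10,641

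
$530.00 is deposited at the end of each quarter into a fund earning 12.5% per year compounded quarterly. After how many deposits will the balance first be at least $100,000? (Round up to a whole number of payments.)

63 payments

Periodic rate r = 0.125/4 per quarter; n is counted in quarters.
Ordinary annuity FV: 100,000 = 530 × [((1+r)^n − 1)/r].
(1+r)^n = 1 + 100,000 × r / 530, so n = ln(1 + 100,000·r/530) / ln(1+r) = 62.75.
Round up to a whole number of payments: n = 63.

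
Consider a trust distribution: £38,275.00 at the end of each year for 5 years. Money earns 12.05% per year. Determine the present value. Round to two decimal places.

£137,802.08

This is an ordinary annuity: 5 payments of £38,275.00 at the end of each year.
Periodic rate r = 0.1205 per year.
PV = PMT × [(1 − (1+r)^−n)/r] = 38,275 × [1 − (1+r)^−5] / r = £137,802.08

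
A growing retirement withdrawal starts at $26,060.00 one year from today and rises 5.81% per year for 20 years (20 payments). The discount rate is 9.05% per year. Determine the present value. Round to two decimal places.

Periodic rate r = 0.0905 per year.
Growing ordinary annuity: PV = PMT₁ × [1 − ((1+g)/(1+r))^n] / (r − g) = 26,060 × [1 − ((1+0.0581)/(1+r))^20] / (r − 0.0581) = $364,323.40.

$364,323.40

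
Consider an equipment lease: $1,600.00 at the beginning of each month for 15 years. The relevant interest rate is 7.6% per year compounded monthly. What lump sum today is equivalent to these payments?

$172,630.67

This is an annuity due: 180 payments of $1,600.00 at the beginning of each month.
Periodic rate r = 0.076/12 per month; n is counted in months.
PV = PMT × [(1 − (1+r)^−n)/r] × (1+r) = 1,600 × [1 − (1+r)^−180] / r × (1+r) = $172,630.67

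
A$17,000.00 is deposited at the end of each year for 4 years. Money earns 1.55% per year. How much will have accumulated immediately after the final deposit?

This is an ordinary annuity: 4 deposits of A$17,000.00 at the end of each year.
Periodic rate r = 0.0155 per year.
FV = PMT × [((1+r)^n − 1)/r] = 17,000 × [(1+r)^4 − 1] / r = A$69,597.40

A$69,597.40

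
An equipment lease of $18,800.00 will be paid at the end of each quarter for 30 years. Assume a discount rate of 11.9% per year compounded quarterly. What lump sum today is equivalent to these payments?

$613,189.10

This is an ordinary annuity: 120 payments of $18,800.00 at the end of each quarter.
Periodic rate r = 0.119/4 per quarter; n is counted in quarters.
PV = PMT × [(1 − (1+r)^−n)/r] = 18,800 × [1 − (1+r)^−120] / r = $613,189.10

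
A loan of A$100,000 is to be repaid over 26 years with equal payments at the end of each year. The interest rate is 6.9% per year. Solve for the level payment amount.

A$8,378.19

Level ordinary annuity; solve PV = PMT × [(1 − (1+r)^−n)/r] for PMT.
Periodic rate r = 0.069 per year.
With n = 26: PMT = 100,000 / ([(1 − (1+r)^−n)/r]) = A$8,378.19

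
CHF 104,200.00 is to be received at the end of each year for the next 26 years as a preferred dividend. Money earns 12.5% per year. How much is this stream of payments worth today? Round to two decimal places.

CHF 794,606.51

This is an ordinary annuity: 26 payments of CHF 104,200.00 at the end of each year.
Periodic rate r = 0.125 per year.
PV = PMT × [(1 − (1+r)^−n)/r] = 104,200 × [1 − (1+r)^−26] / r = CHF 794,606.51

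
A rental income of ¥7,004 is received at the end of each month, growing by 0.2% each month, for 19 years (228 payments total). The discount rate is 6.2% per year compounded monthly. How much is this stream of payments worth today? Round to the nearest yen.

Periodic rate r = 0.062/12 per month; n is counted in months.
Growing ordinary annuity: PV = PMT₁ × [1 − ((1+g)/(1+r))^n] / (r − g) = 7,004 × [1 − ((1+0.002)/(1+r))^228] / (r − 0.002) = ¥1,134,574.

¥1,134,574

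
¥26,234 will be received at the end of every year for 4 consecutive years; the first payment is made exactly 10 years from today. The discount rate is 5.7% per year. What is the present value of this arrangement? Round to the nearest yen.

Ordinary annuity of 4 payments, first payment at period 10.
Periodic rate r = 0.057 per year.
The ordinary-annuity PV formula values the stream one period before the first payment (period 9); discount that back 9 periods:
PV₀ = 26,234 × [1 − (1+r)^−4] / r × (1+r)^−9 = ¥55,577

¥55,577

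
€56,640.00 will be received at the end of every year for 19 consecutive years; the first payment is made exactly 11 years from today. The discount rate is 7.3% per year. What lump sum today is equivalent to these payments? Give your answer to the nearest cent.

€282,977.27

Ordinary annuity of 19 payments, first payment at period 11.
Periodic rate r = 0.073 per year.
The ordinary-annuity PV formula values the stream one period before the first payment (period 10); discount that back 10 periods:
PV₀ = 56,640 × [1 − (1+r)^−19] / r × (1+r)^−10 = €282,977.27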